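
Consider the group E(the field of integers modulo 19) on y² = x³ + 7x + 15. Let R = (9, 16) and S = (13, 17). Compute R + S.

(3, 14)

(9, 16) + (13, 17). λ = (17 - 16)/(13 - 9) ≡ 1/4 mod 19. 4⁻¹ ≡ 5 (mod 19) since 4·5 = 20 ≡ 1, so λ ≡ 5.
  x = λ² - 9 - 13 = 25 - 22 ≡ 3; y = λ·(9 - 3) - 16 ≡ 14. → (3, 14)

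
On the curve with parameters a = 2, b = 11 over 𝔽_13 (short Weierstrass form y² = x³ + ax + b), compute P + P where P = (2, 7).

(10, 11)

tangent at (2, 7): λ = (3·2² + 2)/(2·7) ≡ 1/1. 1⁻¹ ≡ 1 (mod 13), so λ ≡ 1·1 ≡ 1.
  x = λ² - 2 - 2 = 1 - 4 ≡ 10; y = λ·(2 - 10) - 7 ≡ 11. → (10, 11)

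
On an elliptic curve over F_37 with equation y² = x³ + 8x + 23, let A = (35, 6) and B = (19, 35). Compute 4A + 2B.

First 4A:
Double-and-add on 4 = (100)₂. Start with A = (35, 6) for the leading 1-bit.
double: tangent at (35, 6): λ = (3·35² + 8)/(2·6) ≡ 20/12. 12⁻¹ ≡ 34 (mod 37), so λ ≡ 20·34 ≡ 14.
  x = λ² - 35 - 35 = 196 - 70 ≡ 15; y = λ·(35 - 15) - 6 ≡ 15. → (15, 15)
double: tangent at (15, 15): λ = (3·15² + 8)/(2·15) ≡ 17/30. 30⁻¹ ≡ 21 (mod 37), so λ ≡ 17·21 ≡ 24.
  x = λ² - 15 - 15 = 576 - 30 ≡ 28; y = λ·(15 - 28) - 15 ≡ 6. → (28, 6)
4A = (28, 6).
Next 2B:
Repeated addition: build up to 2B.
2B: tangent at (19, 35): λ = (3·19² + 8)/(2·35) ≡ 18/33. 33⁻¹ ≡ 9 (mod 37) since 33·9 = 297 ≡ 1, so λ ≡ 18·9 ≡ 14.
  x = λ² - 19 - 19 = 196 - 38 ≡ 10; y = λ·(19 - 10) - 35 ≡ 17. → (10, 17)
2B = (10, 17).
Finally 4A + 2B:
(28, 6) + (10, 17). λ = (17 - 6)/(10 - 28) ≡ 11/19 mod 37. 19⁻¹ ≡ 2 (mod 37), so λ ≡ 22.
  x = λ² - 28 - 10 = 484 - 38 ≡ 2; y = λ·(28 - 2) - 6 ≡ 11. → (2, 11)

(2, 11)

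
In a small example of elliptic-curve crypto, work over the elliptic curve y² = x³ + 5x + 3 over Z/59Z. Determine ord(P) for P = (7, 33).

2P: tangent at (7, 33): λ = (3·7² + 5)/(2·33) ≡ 34/7. 7⁻¹ ≡ 17 (mod 59), so λ ≡ 34·17 ≡ 47.
  x = λ² - 7 - 7 = 2209 - 14 ≡ 12; y = λ·(7 - 12) - 33 ≡ 27. → (12, 27)
3P: (12, 27) + (7, 33). λ = (33 - 27)/(7 - 12) ≡ 6/54 mod 59. 54⁻¹ ≡ 47 (mod 59), so λ ≡ 46.
  x = λ² - 12 - 7 = 2116 - 19 ≡ 32; y = λ·(12 - 32) - 27 ≡ 56. → (32, 56)
4P: (32, 56) + (7, 33). λ = (33 - 56)/(7 - 32) ≡ 36/34 mod 59. 34⁻¹ ≡ 33 (mod 59), so λ ≡ 8.
  x = λ² - 32 - 7 = 64 - 39 ≡ 25; y = λ·(32 - 25) - 56 ≡ 0. → (25, 0)
5P: (25, 0) + (7, 33). λ = (33 - 0)/(7 - 25) ≡ 33/41 mod 59. 41⁻¹ ≡ 36 (mod 59) since 41·36 = 1476 ≡ 1, so λ ≡ 8.
  x = λ² - 25 - 7 = 64 - 32 ≡ 32; y = λ·(25 - 32) - 0 ≡ 3. → (32, 3)
6P: (32, 3) + (7, 33). λ = (33 - 3)/(7 - 32) ≡ 30/34 mod 59. 34⁻¹ ≡ 33 (mod 59) since 34·33 = 1122 ≡ 1, so λ ≡ 46.
  x = λ² - 32 - 7 = 2116 - 39 ≡ 12; y = λ·(32 - 12) - 3 ≡ 32. → (12, 32)
7P: (12, 32) + (7, 33). λ = (33 - 32)/(7 - 12) ≡ 1/54 mod 59. 54⁻¹ ≡ 47 (mod 59), so λ ≡ 47.
  x = λ² - 12 - 7 = 2209 - 19 ≡ 7; y = λ·(12 - 7) - 32 ≡ 26. → (7, 26)
8P: (7, 26) + (7, 33): same x and y₁ ≡ -y₂, so the sum is ∞.
8P = ∞, so the order is 8.

8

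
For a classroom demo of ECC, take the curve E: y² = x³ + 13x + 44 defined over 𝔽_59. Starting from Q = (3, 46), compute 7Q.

Double-and-add on 7 = (111)₂. Start with Q = (3, 46) for the leading 1-bit.
double: tangent at (3, 46): λ = (3·3² + 13)/(2·46) ≡ 40/33. 33⁻¹ ≡ 34 (mod 59) since 33·34 = 1122 ≡ 1, so λ ≡ 40·34 ≡ 3.
  x = λ² - 3 - 3 = 9 - 6 ≡ 3; y = λ·(3 - 3) - 46 ≡ 13. → (3, 13)
add Q: (3, 13) + (3, 46): same x and y₁ ≡ -y₂, so the sum is ∞.
double: ∞ + ∞ = ∞ (identity).
add Q: ∞ + (3, 46) = (3, 46) (identity).

(3, 46)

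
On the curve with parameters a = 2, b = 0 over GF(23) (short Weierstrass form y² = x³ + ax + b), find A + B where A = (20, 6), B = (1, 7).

(20, 6) + (1, 7). λ = (7 - 6)/(1 - 20) ≡ 1/4 mod 23. 4⁻¹ ≡ 6 (mod 23) since 4·6 = 24 ≡ 1, so λ ≡ 6.
  x = λ² - 20 - 1 = 36 - 21 ≡ 15; y = λ·(20 - 15) - 6 ≡ 1. → (15, 1)

(15, 1)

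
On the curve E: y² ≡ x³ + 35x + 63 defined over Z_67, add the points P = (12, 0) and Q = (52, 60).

(22, 52)

(12, 0) + (52, 60). λ = (60 - 0)/(52 - 12) ≡ 60/40 mod 67. 40⁻¹ ≡ 62 (mod 67), so λ ≡ 35.
  x = λ² - 12 - 52 = 1225 - 64 ≡ 22; y = λ·(12 - 22) - 0 ≡ 52. → (22, 52)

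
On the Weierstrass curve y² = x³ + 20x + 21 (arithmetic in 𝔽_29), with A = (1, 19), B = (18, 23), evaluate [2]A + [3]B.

First 2A:
Repeated addition: build up to 2A.
2A: tangent at (1, 19): λ = (3·1² + 20)/(2·19) ≡ 23/9. 9⁻¹ ≡ 13 (mod 29), so λ ≡ 23·13 ≡ 9.
  x = λ² - 1 - 1 = 81 - 2 ≡ 21; y = λ·(1 - 21) - 19 ≡ 4. → (21, 4)
2A = (21, 4).
Next 3B:
Repeated addition: build up to 3B.
2B: tangent at (18, 23): λ = (3·18² + 20)/(2·23) ≡ 6/17. 17⁻¹ ≡ 12 (mod 29) since 17·12 = 204 ≡ 1, so λ ≡ 6·12 ≡ 14.
  x = λ² - 18 - 18 = 196 - 36 ≡ 15; y = λ·(18 - 15) - 23 ≡ 19. → (15, 19)
3B: (15, 19) + (18, 23). λ = (23 - 19)/(18 - 15) ≡ 4/3 mod 29. 3⁻¹ ≡ 10 (mod 29), so λ ≡ 11.
  x = λ² - 15 - 18 = 121 - 33 ≡ 1; y = λ·(15 - 1) - 19 ≡ 19. → (1, 19)
3B = (1, 19).
Finally 2A + 3B:
(21, 4) + (1, 19). λ = (19 - 4)/(1 - 21) ≡ 15/9 mod 29. 9⁻¹ ≡ 13 (mod 29), so λ ≡ 21.
  x = λ² - 21 - 1 = 441 - 22 ≡ 13; y = λ·(21 - 13) - 4 ≡ 19. → (13, 19)

(13, 19)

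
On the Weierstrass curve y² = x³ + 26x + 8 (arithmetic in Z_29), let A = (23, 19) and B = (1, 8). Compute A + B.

(23, 19) + (1, 8). λ = (8 - 19)/(1 - 23) ≡ 18/7 mod 29. 7⁻¹ ≡ 25 (mod 29), so λ ≡ 15.
  x = λ² - 23 - 1 = 225 - 24 ≡ 27; y = λ·(23 - 27) - 19 ≡ 8. → (27, 8)

(27, 8)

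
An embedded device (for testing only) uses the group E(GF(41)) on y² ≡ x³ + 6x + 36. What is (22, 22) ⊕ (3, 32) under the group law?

(22, 22) + (3, 32). λ = (32 - 22)/(3 - 22) ≡ 10/22 mod 41. 22⁻¹ ≡ 28 (mod 41), so λ ≡ 34.
  x = λ² - 22 - 3 = 1156 - 25 ≡ 24; y = λ·(22 - 24) - 22 ≡ 33. → (24, 33)

(24, 33)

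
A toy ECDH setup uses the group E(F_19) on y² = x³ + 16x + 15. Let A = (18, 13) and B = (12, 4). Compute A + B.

(15, 1)

(18, 13) + (12, 4). λ = (4 - 13)/(12 - 18) ≡ 10/13 mod 19. 13⁻¹ ≡ 3 (mod 19) since 13·3 = 39 ≡ 1, so λ ≡ 11.
  x = λ² - 18 - 12 = 121 - 30 ≡ 15; y = λ·(18 - 15) - 13 ≡ 1. → (15, 1)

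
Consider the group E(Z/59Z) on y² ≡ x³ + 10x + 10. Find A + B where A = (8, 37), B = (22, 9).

(8, 37) + (22, 9). λ = (9 - 37)/(22 - 8) ≡ 31/14 mod 59. 14⁻¹ ≡ 38 (mod 59), so λ ≡ 57.
  x = λ² - 8 - 22 = 3249 - 30 ≡ 33; y = λ·(8 - 33) - 37 ≡ 13. → (33, 13)

(33, 13)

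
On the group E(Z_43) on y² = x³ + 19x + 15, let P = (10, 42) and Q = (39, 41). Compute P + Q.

(10, 42) + (39, 41). λ = (41 - 42)/(39 - 10) ≡ 42/29 mod 43. 29⁻¹ ≡ 3 (mod 43), so λ ≡ 40.
  x = λ² - 10 - 39 = 1600 - 49 ≡ 3; y = λ·(10 - 3) - 42 ≡ 23. → (3, 23)

(3, 23)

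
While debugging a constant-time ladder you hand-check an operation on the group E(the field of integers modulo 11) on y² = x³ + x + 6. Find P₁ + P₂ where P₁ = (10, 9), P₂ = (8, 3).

(2, 4)

(10, 9) + (8, 3). λ = (3 - 9)/(8 - 10) ≡ 5/9 mod 11. 9⁻¹ ≡ 5 (mod 11) since 9·5 = 45 ≡ 1, so λ ≡ 3.
  x = λ² - 10 - 8 = 9 - 18 ≡ 2; y = λ·(10 - 2) - 9 ≡ 4. → (2, 4)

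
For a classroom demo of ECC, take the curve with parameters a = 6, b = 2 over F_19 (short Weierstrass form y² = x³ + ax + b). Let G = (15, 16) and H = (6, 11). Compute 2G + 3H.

First 2G:
Repeated addition: build up to 2G.
2G: tangent at (15, 16): λ = (3·15² + 6)/(2·16) ≡ 16/13. 13⁻¹ ≡ 3 (mod 19), so λ ≡ 16·3 ≡ 10.
  x = λ² - 15 - 15 = 100 - 30 ≡ 13; y = λ·(15 - 13) - 16 ≡ 4. → (13, 4)
2G = (13, 4).
Next 3H:
Repeated addition: build up to 3H.
2H: tangent at (6, 11): λ = (3·6² + 6)/(2·11) ≡ 0/3. 3⁻¹ ≡ 13 (mod 19) since 3·13 = 39 ≡ 1, so λ ≡ 0·13 ≡ 0.
  x = λ² - 6 - 6 = 0 - 12 ≡ 7; y = λ·(6 - 7) - 11 ≡ 8. → (7, 8)
3H: (7, 8) + (6, 11). λ = (11 - 8)/(6 - 7) ≡ 3/18 mod 19. 18⁻¹ ≡ 18 (mod 19) since 18·18 = 324 ≡ 1, so λ ≡ 16.
  x = λ² - 7 - 6 = 256 - 13 ≡ 15; y = λ·(7 - 15) - 8 ≡ 16. → (15, 16)
3H = (15, 16).
Finally 2G + 3H:
(13, 4) + (15, 16). λ = (16 - 4)/(15 - 13) ≡ 12/2 mod 19. 2⁻¹ ≡ 10 (mod 19), so λ ≡ 6.
  x = λ² - 13 - 15 = 36 - 28 ≡ 8; y = λ·(13 - 8) - 4 ≡ 7. → (8, 7)

(8, 7)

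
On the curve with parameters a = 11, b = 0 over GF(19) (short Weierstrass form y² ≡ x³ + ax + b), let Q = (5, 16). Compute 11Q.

Double-and-add on 11 = (1011)₂. Start with Q = (5, 16) for the leading 1-bit.
double: tangent at (5, 16): λ = (3·5² + 11)/(2·16) ≡ 10/13. 13⁻¹ ≡ 3 (mod 19) since 13·3 = 39 ≡ 1, so λ ≡ 10·3 ≡ 11.
  x = λ² - 5 - 5 = 121 - 10 ≡ 16; y = λ·(5 - 16) - 16 ≡ 15. → (16, 15)
double: tangent at (16, 15): λ = (3·16² + 11)/(2·15) ≡ 0/11. 11⁻¹ ≡ 7 (mod 19) since 11·7 = 77 ≡ 1, so λ ≡ 0·7 ≡ 0.
  x = λ² - 16 - 16 = 0 - 32 ≡ 6; y = λ·(16 - 6) - 15 ≡ 4. → (6, 4)
add Q: (6, 4) + (5, 16). λ = (16 - 4)/(5 - 6) ≡ 12/18 mod 19. 18⁻¹ ≡ 18 (mod 19), so λ ≡ 7.
  x = λ² - 6 - 5 = 49 - 11 ≡ 0; y = λ·(6 - 0) - 4 ≡ 0. → (0, 0)
double: (0, 0) + (0, 0): same x and y₁ ≡ -y₂, so the sum is 𝒪.
add Q: 𝒪 + (5, 16) = (5, 16) (identity).

(5, 16)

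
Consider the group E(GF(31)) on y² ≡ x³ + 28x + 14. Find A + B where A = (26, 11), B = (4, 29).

(26, 11) + (4, 29). λ = (29 - 11)/(4 - 26) ≡ 18/9 mod 31. 9⁻¹ ≡ 7 (mod 31), so λ ≡ 2.
  x = λ² - 26 - 4 = 4 - 30 ≡ 5; y = λ·(26 - 5) - 11 ≡ 0. → (5, 0)

(5, 0)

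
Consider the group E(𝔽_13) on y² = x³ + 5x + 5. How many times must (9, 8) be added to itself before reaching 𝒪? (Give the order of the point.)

4

2P: tangent at (9, 8): λ = (3·9² + 5)/(2·8) ≡ 1/3. 3⁻¹ ≡ 9 (mod 13) since 3·9 = 27 ≡ 1, so λ ≡ 1·9 ≡ 9.
  x = λ² - 9 - 9 = 81 - 18 ≡ 11; y = λ·(9 - 11) - 8 ≡ 0. → (11, 0)
3P: (11, 0) + (9, 8). λ = (8 - 0)/(9 - 11) ≡ 8/11 mod 13. 11⁻¹ ≡ 6 (mod 13), so λ ≡ 9.
  x = λ² - 11 - 9 = 81 - 20 ≡ 9; y = λ·(11 - 9) - 0 ≡ 5. → (9, 5)
4P: (9, 5) + (9, 8): same x and y₁ ≡ -y₂, so the sum is 𝒪.
4P = 𝒪, so the order is 4.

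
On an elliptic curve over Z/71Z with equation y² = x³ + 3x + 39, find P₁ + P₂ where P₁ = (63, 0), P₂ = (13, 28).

(63, 0) + (13, 28). λ = (28 - 0)/(13 - 63) ≡ 28/21 mod 71. 21⁻¹ ≡ 44 (mod 71) since 21·44 = 924 ≡ 1, so λ ≡ 25.
  x = λ² - 63 - 13 = 625 - 76 ≡ 52; y = λ·(63 - 52) - 0 ≡ 62. → (52, 62)

(52, 62)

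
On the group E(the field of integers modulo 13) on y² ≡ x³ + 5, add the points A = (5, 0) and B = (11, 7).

(11, 6)

(5, 0) + (11, 7). λ = (7 - 0)/(11 - 5) ≡ 7/6 mod 13. 6⁻¹ ≡ 11 (mod 13) since 6·11 = 66 ≡ 1, so λ ≡ 12.
  x = λ² - 5 - 11 = 144 - 16 ≡ 11; y = λ·(5 - 11) - 0 ≡ 6. → (11, 6)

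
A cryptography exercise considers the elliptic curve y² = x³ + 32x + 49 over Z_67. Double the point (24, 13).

(6, 51)

tangent at (24, 13): λ = (3·24² + 32)/(2·13) ≡ 18/26. 26⁻¹ ≡ 49 (mod 67) since 26·49 = 1274 ≡ 1, so λ ≡ 18·49 ≡ 11.
  x = λ² - 24 - 24 = 121 - 48 ≡ 6; y = λ·(24 - 6) - 13 ≡ 51. → (6, 51)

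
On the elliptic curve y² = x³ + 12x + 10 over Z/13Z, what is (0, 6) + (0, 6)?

tangent at (0, 6): λ = (3·0² + 12)/(2·6) ≡ 12/12. 12⁻¹ ≡ 12 (mod 13), so λ ≡ 12·12 ≡ 1.
  x = λ² - 0 - 0 = 1 - 0 ≡ 1; y = λ·(0 - 1) - 6 ≡ 6. → (1, 6)

(1, 6)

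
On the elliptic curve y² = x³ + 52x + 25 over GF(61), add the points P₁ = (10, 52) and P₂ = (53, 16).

(10, 52) + (53, 16). λ = (16 - 52)/(53 - 10) ≡ 25/43 mod 61. 43⁻¹ ≡ 44 (mod 61) since 43·44 = 1892 ≡ 1, so λ ≡ 2.
  x = λ² - 10 - 53 = 4 - 63 ≡ 2; y = λ·(10 - 2) - 52 ≡ 25. → (2, 25)

(2, 25)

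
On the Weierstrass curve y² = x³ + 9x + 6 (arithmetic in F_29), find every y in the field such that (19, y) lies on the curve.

x³ + 9x + 6 = 7036 ≡ 18 (mod 29).
18 is a non-residue mod 29; no y exists.

none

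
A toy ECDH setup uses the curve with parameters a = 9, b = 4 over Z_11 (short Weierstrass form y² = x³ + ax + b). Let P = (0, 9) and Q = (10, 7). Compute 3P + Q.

(8, 7)

First 3P:
Repeated addition: build up to 3P.
2P: tangent at (0, 9): λ = (3·0² + 9)/(2·9) ≡ 9/7. 7⁻¹ ≡ 8 (mod 11), so λ ≡ 9·8 ≡ 6.
  x = λ² - 0 - 0 = 36 - 0 ≡ 3; y = λ·(0 - 3) - 9 ≡ 6. → (3, 6)
3P: (3, 6) + (0, 9). λ = (9 - 6)/(0 - 3) ≡ 3/8 mod 11. 8⁻¹ ≡ 7 (mod 11), so λ ≡ 10.
  x = λ² - 3 - 0 = 100 - 3 ≡ 9; y = λ·(3 - 9) - 6 ≡ 0. → (9, 0)
3P = (9, 0).
Finally 3P + Q:
(9, 0) + (10, 7). λ = (7 - 0)/(10 - 9) ≡ 7/1 mod 11. 1⁻¹ ≡ 1 (mod 11) since 1·1 = 1 ≡ 1, so λ ≡ 7.
  x = λ² - 9 - 10 = 49 - 19 ≡ 8; y = λ·(9 - 8) - 0 ≡ 7. → (8, 7)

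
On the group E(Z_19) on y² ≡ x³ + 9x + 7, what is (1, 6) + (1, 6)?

tangent at (1, 6): λ = (3·1² + 9)/(2·6) ≡ 12/12. 12⁻¹ ≡ 8 (mod 19) since 12·8 = 96 ≡ 1, so λ ≡ 12·8 ≡ 1.
  x = λ² - 1 - 1 = 1 - 2 ≡ 18; y = λ·(1 - 18) - 6 ≡ 15. → (18, 15)

(18, 15)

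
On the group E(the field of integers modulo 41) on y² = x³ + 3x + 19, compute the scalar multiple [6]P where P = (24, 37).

Double-and-add on 6 = (110)₂. Start with P = (24, 37) for the leading 1-bit.
double: tangent at (24, 37): λ = (3·24² + 3)/(2·37) ≡ 9/33. 33⁻¹ ≡ 5 (mod 41), so λ ≡ 9·5 ≡ 4.
  x = λ² - 24 - 24 = 16 - 48 ≡ 9; y = λ·(24 - 9) - 37 ≡ 23. → (9, 23)
add P: (9, 23) + (24, 37). λ = (37 - 23)/(24 - 9) ≡ 14/15 mod 41. 15⁻¹ ≡ 11 (mod 41), so λ ≡ 31.
  x = λ² - 9 - 24 = 961 - 33 ≡ 26; y = λ·(9 - 26) - 23 ≡ 24. → (26, 24)
double: tangent at (26, 24): λ = (3·26² + 3)/(2·24) ≡ 22/7. 7⁻¹ ≡ 6 (mod 41), so λ ≡ 22·6 ≡ 9.
  x = λ² - 26 - 26 = 81 - 52 ≡ 29; y = λ·(26 - 29) - 24 ≡ 31. → (29, 31)

(29, 31)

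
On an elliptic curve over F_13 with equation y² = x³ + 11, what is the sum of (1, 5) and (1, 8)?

The two points share x = 1 and their y-coordinates satisfy 5 + 8 ≡ 0 (mod 13), so they are inverses. Their sum is O.

O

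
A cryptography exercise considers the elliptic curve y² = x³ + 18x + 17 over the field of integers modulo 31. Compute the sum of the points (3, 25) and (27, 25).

(1, 6)

(3, 25) + (27, 25). λ = (25 - 25)/(27 - 3) ≡ 0/24 mod 31. 24⁻¹ ≡ 22 (mod 31), so λ ≡ 0.
  x = λ² - 3 - 27 = 0 - 30 ≡ 1; y = λ·(3 - 1) - 25 ≡ 6. → (1, 6)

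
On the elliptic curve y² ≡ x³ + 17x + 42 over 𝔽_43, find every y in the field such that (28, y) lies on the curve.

14, 29

x³ + 17x + 42 = 22470 ≡ 24 (mod 43).
Square roots of 24 mod 43: 14 and 29 (since 14² = 196 ≡ 24).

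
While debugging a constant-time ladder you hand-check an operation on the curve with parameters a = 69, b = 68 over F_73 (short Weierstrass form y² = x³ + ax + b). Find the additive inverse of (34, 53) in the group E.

-(34, 53) = (34, -53 mod 73) = (34, 20).

(34, 20)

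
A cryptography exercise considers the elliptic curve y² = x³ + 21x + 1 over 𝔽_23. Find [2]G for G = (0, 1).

tangent at (0, 1): λ = (3·0² + 21)/(2·1) ≡ 21/2. 2⁻¹ ≡ 12 (mod 23) since 2·12 = 24 ≡ 1, so λ ≡ 21·12 ≡ 22.
  x = λ² - 0 - 0 = 484 - 0 ≡ 1; y = λ·(0 - 1) - 1 ≡ 0. → (1, 0)

(1, 0)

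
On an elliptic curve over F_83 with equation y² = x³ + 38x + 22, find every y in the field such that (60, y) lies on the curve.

26, 57

x³ + 38x + 22 = 218302 ≡ 12 (mod 83).
Square roots of 12 mod 83: 26 and 57 (since 26² = 676 ≡ 12).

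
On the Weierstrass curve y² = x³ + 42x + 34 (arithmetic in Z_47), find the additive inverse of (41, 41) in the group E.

(41, 6)

-(41, 41) = (41, -41 mod 47) = (41, 6).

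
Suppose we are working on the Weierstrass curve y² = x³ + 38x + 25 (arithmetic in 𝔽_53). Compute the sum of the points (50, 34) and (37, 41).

(50, 34) + (37, 41). λ = (41 - 34)/(37 - 50) ≡ 7/40 mod 53. 40⁻¹ ≡ 4 (mod 53) since 40·4 = 160 ≡ 1, so λ ≡ 28.
  x = λ² - 50 - 37 = 784 - 87 ≡ 8; y = λ·(50 - 8) - 34 ≡ 29. → (8, 29)

(8, 29)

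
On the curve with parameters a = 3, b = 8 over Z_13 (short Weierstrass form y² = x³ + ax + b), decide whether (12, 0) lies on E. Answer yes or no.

no

y² = 0² ≡ 0; x³ + 3x + 8 = 1772 ≡ 4 (mod 13). 0 ≠ 4.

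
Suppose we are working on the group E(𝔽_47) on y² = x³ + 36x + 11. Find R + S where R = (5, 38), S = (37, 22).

(5, 38) + (37, 22). λ = (22 - 38)/(37 - 5) ≡ 31/32 mod 47. 32⁻¹ ≡ 25 (mod 47) since 32·25 = 800 ≡ 1, so λ ≡ 23.
  x = λ² - 5 - 37 = 529 - 42 ≡ 17; y = λ·(5 - 17) - 38 ≡ 15. → (17, 15)

(17, 15)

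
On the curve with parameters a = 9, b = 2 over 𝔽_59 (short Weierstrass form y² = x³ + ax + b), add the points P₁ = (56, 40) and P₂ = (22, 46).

(9, 35)

(56, 40) + (22, 46). λ = (46 - 40)/(22 - 56) ≡ 6/25 mod 59. 25⁻¹ ≡ 26 (mod 59) since 25·26 = 650 ≡ 1, so λ ≡ 38.
  x = λ² - 56 - 22 = 1444 - 78 ≡ 9; y = λ·(56 - 9) - 40 ≡ 35. → (9, 35)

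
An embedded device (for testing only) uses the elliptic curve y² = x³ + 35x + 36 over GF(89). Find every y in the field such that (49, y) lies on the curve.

x³ + 35x + 36 = 119400 ≡ 51 (mod 89).
51 is a non-residue mod 89; no y exists.

none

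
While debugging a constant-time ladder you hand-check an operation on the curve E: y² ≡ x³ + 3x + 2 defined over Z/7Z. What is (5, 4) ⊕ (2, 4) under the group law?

(5, 4) + (2, 4). λ = (4 - 4)/(2 - 5) ≡ 0/4 mod 7. 4⁻¹ ≡ 2 (mod 7), so λ ≡ 0.
  x = λ² - 5 - 2 = 0 - 7 ≡ 0; y = λ·(5 - 0) - 4 ≡ 3. → (0, 3)

(0, 3)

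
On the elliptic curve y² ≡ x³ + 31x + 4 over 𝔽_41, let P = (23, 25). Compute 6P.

Double-and-add on 6 = (110)₂. Start with P = (23, 25) for the leading 1-bit.
double: tangent at (23, 25): λ = (3·23² + 31)/(2·25) ≡ 19/9. 9⁻¹ ≡ 32 (mod 41) since 9·32 = 288 ≡ 1, so λ ≡ 19·32 ≡ 34.
  x = λ² - 23 - 23 = 1156 - 46 ≡ 3; y = λ·(23 - 3) - 25 ≡ 40. → (3, 40)
add P: (3, 40) + (23, 25). λ = (25 - 40)/(23 - 3) ≡ 26/20 mod 41. 20⁻¹ ≡ 39 (mod 41) since 20·39 = 780 ≡ 1, so λ ≡ 30.
  x = λ² - 3 - 23 = 900 - 26 ≡ 13; y = λ·(3 - 13) - 40 ≡ 29. → (13, 29)
double: tangent at (13, 29): λ = (3·13² + 31)/(2·29) ≡ 5/17. 17⁻¹ ≡ 29 (mod 41) since 17·29 = 493 ≡ 1, so λ ≡ 5·29 ≡ 22.
  x = λ² - 13 - 13 = 484 - 26 ≡ 7; y = λ·(13 - 7) - 29 ≡ 21. → (7, 21)

(7, 21)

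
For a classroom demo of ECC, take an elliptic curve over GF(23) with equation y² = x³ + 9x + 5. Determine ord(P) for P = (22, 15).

9

2P: tangent at (22, 15): λ = (3·22² + 9)/(2·15) ≡ 12/7. 7⁻¹ ≡ 10 (mod 23) since 7·10 = 70 ≡ 1, so λ ≡ 12·10 ≡ 5.
  x = λ² - 22 - 22 = 25 - 44 ≡ 4; y = λ·(22 - 4) - 15 ≡ 6. → (4, 6)
3P: (4, 6) + (22, 15). λ = (15 - 6)/(22 - 4) ≡ 9/18 mod 23. 18⁻¹ ≡ 9 (mod 23), so λ ≡ 12.
  x = λ² - 4 - 22 = 144 - 26 ≡ 3; y = λ·(4 - 3) - 6 ≡ 6. → (3, 6)
4P: (3, 6) + (22, 15). λ = (15 - 6)/(22 - 3) ≡ 9/19 mod 23. 19⁻¹ ≡ 17 (mod 23), so λ ≡ 15.
  x = λ² - 3 - 22 = 225 - 25 ≡ 16; y = λ·(3 - 16) - 6 ≡ 6. → (16, 6)
5P: (16, 6) + (22, 15). λ = (15 - 6)/(22 - 16) ≡ 9/6 mod 23. 6⁻¹ ≡ 4 (mod 23), so λ ≡ 13.
  x = λ² - 16 - 22 = 169 - 38 ≡ 16; y = λ·(16 - 16) - 6 ≡ 17. → (16, 17)
6P: (16, 17) + (22, 15). λ = (15 - 17)/(22 - 16) ≡ 21/6 mod 23. 6⁻¹ ≡ 4 (mod 23) since 6·4 = 24 ≡ 1, so λ ≡ 15.
  x = λ² - 16 - 22 = 225 - 38 ≡ 3; y = λ·(16 - 3) - 17 ≡ 17. → (3, 17)
7P: (3, 17) + (22, 15). λ = (15 - 17)/(22 - 3) ≡ 21/19 mod 23. 19⁻¹ ≡ 17 (mod 23) since 19·17 = 323 ≡ 1, so λ ≡ 12.
  x = λ² - 3 - 22 = 144 - 25 ≡ 4; y = λ·(3 - 4) - 17 ≡ 17. → (4, 17)
8P: (4, 17) + (22, 15). λ = (15 - 17)/(22 - 4) ≡ 21/18 mod 23. 18⁻¹ ≡ 9 (mod 23), so λ ≡ 5.
  x = λ² - 4 - 22 = 25 - 26 ≡ 22; y = λ·(4 - 22) - 17 ≡ 8. → (22, 8)
9P: (22, 8) + (22, 15): same x and y₁ ≡ -y₂, so the sum is 𝒪.
9P = 𝒪, so the order is 9.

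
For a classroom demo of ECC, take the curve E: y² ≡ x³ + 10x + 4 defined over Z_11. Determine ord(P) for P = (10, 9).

2P: tangent at (10, 9): λ = (3·10² + 10)/(2·9) ≡ 2/7. 7⁻¹ ≡ 8 (mod 11), so λ ≡ 2·8 ≡ 5.
  x = λ² - 10 - 10 = 25 - 20 ≡ 5; y = λ·(10 - 5) - 9 ≡ 5. → (5, 5)
3P: (5, 5) + (10, 9). λ = (9 - 5)/(10 - 5) ≡ 4/5 mod 11. 5⁻¹ ≡ 9 (mod 11) since 5·9 = 45 ≡ 1, so λ ≡ 3.
  x = λ² - 5 - 10 = 9 - 15 ≡ 5; y = λ·(5 - 5) - 5 ≡ 6. → (5, 6)
4P: (5, 6) + (10, 9). λ = (9 - 6)/(10 - 5) ≡ 3/5 mod 11. 5⁻¹ ≡ 9 (mod 11) since 5·9 = 45 ≡ 1, so λ ≡ 5.
  x = λ² - 5 - 10 = 25 - 15 ≡ 10; y = λ·(5 - 10) - 6 ≡ 2. → (10, 2)
5P: (10, 2) + (10, 9): same x and y₁ ≡ -y₂, so the sum is O.
5P = O, so the order is 5.

5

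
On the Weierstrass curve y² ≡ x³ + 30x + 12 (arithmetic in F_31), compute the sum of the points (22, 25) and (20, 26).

(28, 9)

(22, 25) + (20, 26). λ = (26 - 25)/(20 - 22) ≡ 1/29 mod 31. 29⁻¹ ≡ 15 (mod 31) since 29·15 = 435 ≡ 1, so λ ≡ 15.
  x = λ² - 22 - 20 = 225 - 42 ≡ 28; y = λ·(22 - 28) - 25 ≡ 9. → (28, 9)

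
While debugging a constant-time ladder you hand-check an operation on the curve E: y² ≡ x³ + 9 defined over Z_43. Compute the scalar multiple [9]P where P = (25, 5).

(31, 42)

Double-and-add on 9 = (1001)₂. Start with P = (25, 5) for the leading 1-bit.
double: tangent at (25, 5): λ = (3·25² + 0)/(2·5) ≡ 26/10. 10⁻¹ ≡ 13 (mod 43), so λ ≡ 26·13 ≡ 37.
  x = λ² - 25 - 25 = 1369 - 50 ≡ 29; y = λ·(25 - 29) - 5 ≡ 19. → (29, 19)
double: tangent at (29, 19): λ = (3·29² + 0)/(2·19) ≡ 29/38. 38⁻¹ ≡ 17 (mod 43), so λ ≡ 29·17 ≡ 20.
  x = λ² - 29 - 29 = 400 - 58 ≡ 41; y = λ·(29 - 41) - 19 ≡ 42. → (41, 42)
double: tangent at (41, 42): λ = (3·41² + 0)/(2·42) ≡ 12/41. 41⁻¹ ≡ 21 (mod 43), so λ ≡ 12·21 ≡ 37.
  x = λ² - 41 - 41 = 1369 - 82 ≡ 40; y = λ·(41 - 40) - 42 ≡ 38. → (40, 38)
add P: (40, 38) + (25, 5). λ = (5 - 38)/(25 - 40) ≡ 10/28 mod 43. 28⁻¹ ≡ 20 (mod 43), so λ ≡ 28.
  x = λ² - 40 - 25 = 784 - 65 ≡ 31; y = λ·(40 - 31) - 38 ≡ 42. → (31, 42)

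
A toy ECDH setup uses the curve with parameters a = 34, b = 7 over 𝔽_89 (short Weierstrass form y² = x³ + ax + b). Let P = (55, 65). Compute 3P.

Repeated addition: build up to 3P.
2P: tangent at (55, 65): λ = (3·55² + 34)/(2·65) ≡ 31/41. 41⁻¹ ≡ 76 (mod 89), so λ ≡ 31·76 ≡ 42.
  x = λ² - 55 - 55 = 1764 - 110 ≡ 52; y = λ·(55 - 52) - 65 ≡ 61. → (52, 61)
3P: (52, 61) + (55, 65). λ = (65 - 61)/(55 - 52) ≡ 4/3 mod 89. 3⁻¹ ≡ 30 (mod 89), so λ ≡ 31.
  x = λ² - 52 - 55 = 961 - 107 ≡ 53; y = λ·(52 - 53) - 61 ≡ 86. → (53, 86)

(53, 86)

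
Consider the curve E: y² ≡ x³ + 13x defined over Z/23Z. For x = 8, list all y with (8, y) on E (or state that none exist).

8, 15

x³ + 13x + 0 = 616 ≡ 18 (mod 23).
Square roots of 18 mod 23: 8 and 15 (since 8² = 64 ≡ 18).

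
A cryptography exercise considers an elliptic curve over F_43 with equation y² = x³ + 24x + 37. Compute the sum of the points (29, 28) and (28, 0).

(29, 28) + (28, 0). λ = (0 - 28)/(28 - 29) ≡ 15/42 mod 43. 42⁻¹ ≡ 42 (mod 43) since 42·42 = 1764 ≡ 1, so λ ≡ 28.
  x = λ² - 29 - 28 = 784 - 57 ≡ 39; y = λ·(29 - 39) - 28 ≡ 36. → (39, 36)

(39, 36)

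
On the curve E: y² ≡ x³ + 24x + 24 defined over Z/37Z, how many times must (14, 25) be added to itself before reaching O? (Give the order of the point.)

2P: tangent at (14, 25): λ = (3·14² + 24)/(2·25) ≡ 20/13. 13⁻¹ ≡ 20 (mod 37) since 13·20 = 260 ≡ 1, so λ ≡ 20·20 ≡ 30.
  x = λ² - 14 - 14 = 900 - 28 ≡ 21; y = λ·(14 - 21) - 25 ≡ 24. → (21, 24)
3P: (21, 24) + (14, 25). λ = (25 - 24)/(14 - 21) ≡ 1/30 mod 37. 30⁻¹ ≡ 21 (mod 37), so λ ≡ 21.
  x = λ² - 21 - 14 = 441 - 35 ≡ 36; y = λ·(21 - 36) - 24 ≡ 31. → (36, 31)
4P: (36, 31) + (14, 25). λ = (25 - 31)/(14 - 36) ≡ 31/15 mod 37. 15⁻¹ ≡ 5 (mod 37), so λ ≡ 7.
  x = λ² - 36 - 14 = 49 - 50 ≡ 36; y = λ·(36 - 36) - 31 ≡ 6. → (36, 6)
5P: (36, 6) + (14, 25). λ = (25 - 6)/(14 - 36) ≡ 19/15 mod 37. 15⁻¹ ≡ 5 (mod 37) since 15·5 = 75 ≡ 1, so λ ≡ 21.
  x = λ² - 36 - 14 = 441 - 50 ≡ 21; y = λ·(36 - 21) - 6 ≡ 13. → (21, 13)
6P: (21, 13) + (14, 25). λ = (25 - 13)/(14 - 21) ≡ 12/30 mod 37. 30⁻¹ ≡ 21 (mod 37), so λ ≡ 30.
  x = λ² - 21 - 14 = 900 - 35 ≡ 14; y = λ·(21 - 14) - 13 ≡ 12. → (14, 12)
7P: (14, 12) + (14, 25): same x and y₁ ≡ -y₂, so the sum is O.
7P = O, so the order is 7.

7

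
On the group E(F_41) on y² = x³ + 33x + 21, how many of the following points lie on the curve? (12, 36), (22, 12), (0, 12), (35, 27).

1

(12, 36): 36² ≡ 25, rhs ≡ 13 → off.
(22, 12): 12² ≡ 21, rhs ≡ 38 → off.
(0, 12): 12² ≡ 21, rhs ≡ 21 → on.
(35, 27): 27² ≡ 32, rhs ≡ 17 → off.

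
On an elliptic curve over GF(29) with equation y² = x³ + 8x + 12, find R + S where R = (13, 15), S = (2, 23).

(21, 4)

(13, 15) + (2, 23). λ = (23 - 15)/(2 - 13) ≡ 8/18 mod 29. 18⁻¹ ≡ 21 (mod 29), so λ ≡ 23.
  x = λ² - 13 - 2 = 529 - 15 ≡ 21; y = λ·(13 - 21) - 15 ≡ 4. → (21, 4)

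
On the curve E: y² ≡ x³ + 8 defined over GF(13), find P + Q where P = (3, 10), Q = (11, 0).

(3, 3)

(3, 10) + (11, 0). λ = (0 - 10)/(11 - 3) ≡ 3/8 mod 13. 8⁻¹ ≡ 5 (mod 13) since 8·5 = 40 ≡ 1, so λ ≡ 2.
  x = λ² - 3 - 11 = 4 - 14 ≡ 3; y = λ·(3 - 3) - 10 ≡ 3. → (3, 3)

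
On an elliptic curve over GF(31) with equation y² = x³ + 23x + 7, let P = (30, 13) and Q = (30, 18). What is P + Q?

O

The two points share x = 30 and their y-coordinates satisfy 13 + 18 ≡ 0 (mod 31), so they are inverses. Their sum is O.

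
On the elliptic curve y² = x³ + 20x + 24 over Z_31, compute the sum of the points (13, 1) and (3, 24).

(2, 14)

(13, 1) + (3, 24). λ = (24 - 1)/(3 - 13) ≡ 23/21 mod 31. 21⁻¹ ≡ 3 (mod 31), so λ ≡ 7.
  x = λ² - 13 - 3 = 49 - 16 ≡ 2; y = λ·(13 - 2) - 1 ≡ 14. → (2, 14)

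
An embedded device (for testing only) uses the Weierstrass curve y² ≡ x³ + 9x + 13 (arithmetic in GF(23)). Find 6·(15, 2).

(1, 0)

Write G = (15, 2).
Double-and-add on 6 = (110)₂. Start with G = (15, 2) for the leading 1-bit.
double: tangent at (15, 2): λ = (3·15² + 9)/(2·2) ≡ 17/4. 4⁻¹ ≡ 6 (mod 23) since 4·6 = 24 ≡ 1, so λ ≡ 17·6 ≡ 10.
  x = λ² - 15 - 15 = 100 - 30 ≡ 1; y = λ·(15 - 1) - 2 ≡ 0. → (1, 0)
add G: (1, 0) + (15, 2). λ = (2 - 0)/(15 - 1) ≡ 2/14 mod 23. 14⁻¹ ≡ 5 (mod 23), so λ ≡ 10.
  x = λ² - 1 - 15 = 100 - 16 ≡ 15; y = λ·(1 - 15) - 0 ≡ 21. → (15, 21)
double: tangent at (15, 21): λ = (3·15² + 9)/(2·21) ≡ 17/19. 19⁻¹ ≡ 17 (mod 23), so λ ≡ 17·17 ≡ 13.
  x = λ² - 15 - 15 = 169 - 30 ≡ 1; y = λ·(15 - 1) - 21 ≡ 0. → (1, 0)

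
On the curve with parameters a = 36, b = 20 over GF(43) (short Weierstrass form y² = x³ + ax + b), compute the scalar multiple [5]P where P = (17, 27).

(32, 23)

Double-and-add on 5 = (101)₂. Start with P = (17, 27) for the leading 1-bit.
double: tangent at (17, 27): λ = (3·17² + 36)/(2·27) ≡ 0/11. 11⁻¹ ≡ 4 (mod 43), so λ ≡ 0·4 ≡ 0.
  x = λ² - 17 - 17 = 0 - 34 ≡ 9; y = λ·(17 - 9) - 27 ≡ 16. → (9, 16)
double: tangent at (9, 16): λ = (3·9² + 36)/(2·16) ≡ 21/32. 32⁻¹ ≡ 39 (mod 43) since 32·39 = 1248 ≡ 1, so λ ≡ 21·39 ≡ 2.
  x = λ² - 9 - 9 = 4 - 18 ≡ 29; y = λ·(9 - 29) - 16 ≡ 30. → (29, 30)
add P: (29, 30) + (17, 27). λ = (27 - 30)/(17 - 29) ≡ 40/31 mod 43. 31⁻¹ ≡ 25 (mod 43) since 31·25 = 775 ≡ 1, so λ ≡ 11.
  x = λ² - 29 - 17 = 121 - 46 ≡ 32; y = λ·(29 - 32) - 30 ≡ 23. → (32, 23)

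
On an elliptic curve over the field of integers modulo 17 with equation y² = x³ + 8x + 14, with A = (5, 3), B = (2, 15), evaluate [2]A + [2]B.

(12, 11)

First 2A:
Repeated addition: build up to 2A.
2A: tangent at (5, 3): λ = (3·5² + 8)/(2·3) ≡ 15/6. 6⁻¹ ≡ 3 (mod 17), so λ ≡ 15·3 ≡ 11.
  x = λ² - 5 - 5 = 121 - 10 ≡ 9; y = λ·(5 - 9) - 3 ≡ 4. → (9, 4)
2A = (9, 4).
Next 2B:
Repeated addition: build up to 2B.
2B: tangent at (2, 15): λ = (3·2² + 8)/(2·15) ≡ 3/13. 13⁻¹ ≡ 4 (mod 17) since 13·4 = 52 ≡ 1, so λ ≡ 3·4 ≡ 12.
  x = λ² - 2 - 2 = 144 - 4 ≡ 4; y = λ·(2 - 4) - 15 ≡ 12. → (4, 12)
2B = (4, 12).
Finally 2A + 2B:
(9, 4) + (4, 12). λ = (12 - 4)/(4 - 9) ≡ 8/12 mod 17. 12⁻¹ ≡ 10 (mod 17), so λ ≡ 12.
  x = λ² - 9 - 4 = 144 - 13 ≡ 12; y = λ·(9 - 12) - 4 ≡ 11. → (12, 11)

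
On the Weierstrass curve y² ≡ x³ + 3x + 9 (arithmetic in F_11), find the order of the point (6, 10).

11

2P: tangent at (6, 10): λ = (3·6² + 3)/(2·10) ≡ 1/9. 9⁻¹ ≡ 5 (mod 11), so λ ≡ 1·5 ≡ 5.
  x = λ² - 6 - 6 = 25 - 12 ≡ 2; y = λ·(6 - 2) - 10 ≡ 10. → (2, 10)
3P: (2, 10) + (6, 10). λ = (10 - 10)/(6 - 2) ≡ 0/4 mod 11. 4⁻¹ ≡ 3 (mod 11) since 4·3 = 12 ≡ 1, so λ ≡ 0.
  x = λ² - 2 - 6 = 0 - 8 ≡ 3; y = λ·(2 - 3) - 10 ≡ 1. → (3, 1)
4P: (3, 1) + (6, 10). λ = (10 - 1)/(6 - 3) ≡ 9/3 mod 11. 3⁻¹ ≡ 4 (mod 11), so λ ≡ 3.
  x = λ² - 3 - 6 = 9 - 9 ≡ 0; y = λ·(3 - 0) - 1 ≡ 8. → (0, 8)
5P: (0, 8) + (6, 10). λ = (10 - 8)/(6 - 0) ≡ 2/6 mod 11. 6⁻¹ ≡ 2 (mod 11) since 6·2 = 12 ≡ 1, so λ ≡ 4.
  x = λ² - 0 - 6 = 16 - 6 ≡ 10; y = λ·(0 - 10) - 8 ≡ 7. → (10, 7)
6P: (10, 7) + (6, 10). λ = (10 - 7)/(6 - 10) ≡ 3/7 mod 11. 7⁻¹ ≡ 8 (mod 11), so λ ≡ 2.
  x = λ² - 10 - 6 = 4 - 16 ≡ 10; y = λ·(10 - 10) - 7 ≡ 4. → (10, 4)
7P: (10, 4) + (6, 10). λ = (10 - 4)/(6 - 10) ≡ 6/7 mod 11. 7⁻¹ ≡ 8 (mod 11) since 7·8 = 56 ≡ 1, so λ ≡ 4.
  x = λ² - 10 - 6 = 16 - 16 ≡ 0; y = λ·(10 - 0) - 4 ≡ 3. → (0, 3)
8P: (0, 3) + (6, 10). λ = (10 - 3)/(6 - 0) ≡ 7/6 mod 11. 6⁻¹ ≡ 2 (mod 11) since 6·2 = 12 ≡ 1, so λ ≡ 3.
  x = λ² - 0 - 6 = 9 - 6 ≡ 3; y = λ·(0 - 3) - 3 ≡ 10. → (3, 10)
9P: (3, 10) + (6, 10). λ = (10 - 10)/(6 - 3) ≡ 0/3 mod 11. 3⁻¹ ≡ 4 (mod 11) since 3·4 = 12 ≡ 1, so λ ≡ 0.
  x = λ² - 3 - 6 = 0 - 9 ≡ 2; y = λ·(3 - 2) - 10 ≡ 1. → (2, 1)
10P: (2, 1) + (6, 10). λ = (10 - 1)/(6 - 2) ≡ 9/4 mod 11. 4⁻¹ ≡ 3 (mod 11) since 4·3 = 12 ≡ 1, so λ ≡ 5.
  x = λ² - 2 - 6 = 25 - 8 ≡ 6; y = λ·(2 - 6) - 1 ≡ 1. → (6, 1)
11P: (6, 1) + (6, 10): same x and y₁ ≡ -y₂, so the sum is the point at infinity.
11P = the point at infinity, so the order is 11.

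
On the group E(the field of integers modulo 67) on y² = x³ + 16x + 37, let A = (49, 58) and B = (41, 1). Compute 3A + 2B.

First 3A:
Repeated addition: build up to 3A.
2A: tangent at (49, 58): λ = (3·49² + 16)/(2·58) ≡ 50/49. 49⁻¹ ≡ 26 (mod 67), so λ ≡ 50·26 ≡ 27.
  x = λ² - 49 - 49 = 729 - 98 ≡ 28; y = λ·(49 - 28) - 58 ≡ 40. → (28, 40)
3A: (28, 40) + (49, 58). λ = (58 - 40)/(49 - 28) ≡ 18/21 mod 67. 21⁻¹ ≡ 16 (mod 67), so λ ≡ 20.
  x = λ² - 28 - 49 = 400 - 77 ≡ 55; y = λ·(28 - 55) - 40 ≡ 23. → (55, 23)
3A = (55, 23).
Next 2B:
Repeated addition: build up to 2B.
2B: tangent at (41, 1): λ = (3·41² + 16)/(2·1) ≡ 34/2. 2⁻¹ ≡ 34 (mod 67), so λ ≡ 34·34 ≡ 17.
  x = λ² - 41 - 41 = 289 - 82 ≡ 6; y = λ·(41 - 6) - 1 ≡ 58. → (6, 58)
2B = (6, 58).
Finally 3A + 2B:
(55, 23) + (6, 58). λ = (58 - 23)/(6 - 55) ≡ 35/18 mod 67. 18⁻¹ ≡ 41 (mod 67) since 18·41 = 738 ≡ 1, so λ ≡ 28.
  x = λ² - 55 - 6 = 784 - 61 ≡ 53; y = λ·(55 - 53) - 23 ≡ 33. → (53, 33)

(53, 33)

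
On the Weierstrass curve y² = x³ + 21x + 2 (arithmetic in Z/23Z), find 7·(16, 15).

(16, 8)

Write G = (16, 15).
Double-and-add on 7 = (111)₂. Start with G = (16, 15) for the leading 1-bit.
double: tangent at (16, 15): λ = (3·16² + 21)/(2·15) ≡ 7/7. 7⁻¹ ≡ 10 (mod 23) since 7·10 = 70 ≡ 1, so λ ≡ 7·10 ≡ 1.
  x = λ² - 16 - 16 = 1 - 32 ≡ 15; y = λ·(16 - 15) - 15 ≡ 9. → (15, 9)
add G: (15, 9) + (16, 15). λ = (15 - 9)/(16 - 15) ≡ 6/1 mod 23. 1⁻¹ ≡ 1 (mod 23) since 1·1 = 1 ≡ 1, so λ ≡ 6.
  x = λ² - 15 - 16 = 36 - 31 ≡ 5; y = λ·(15 - 5) - 9 ≡ 5. → (5, 5)
double: tangent at (5, 5): λ = (3·5² + 21)/(2·5) ≡ 4/10. 10⁻¹ ≡ 7 (mod 23) since 10·7 = 70 ≡ 1, so λ ≡ 4·7 ≡ 5.
  x = λ² - 5 - 5 = 25 - 10 ≡ 15; y = λ·(5 - 15) - 5 ≡ 14. → (15, 14)
add G: (15, 14) + (16, 15). λ = (15 - 14)/(16 - 15) ≡ 1/1 mod 23. 1⁻¹ ≡ 1 (mod 23), so λ ≡ 1.
  x = λ² - 15 - 16 = 1 - 31 ≡ 16; y = λ·(15 - 16) - 14 ≡ 8. → (16, 8)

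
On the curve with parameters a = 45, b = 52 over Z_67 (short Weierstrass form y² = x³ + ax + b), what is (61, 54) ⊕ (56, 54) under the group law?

(17, 13)

(61, 54) + (56, 54). λ = (54 - 54)/(56 - 61) ≡ 0/62 mod 67. 62⁻¹ ≡ 40 (mod 67), so λ ≡ 0.
  x = λ² - 61 - 56 = 0 - 117 ≡ 17; y = λ·(61 - 17) - 54 ≡ 13. → (17, 13)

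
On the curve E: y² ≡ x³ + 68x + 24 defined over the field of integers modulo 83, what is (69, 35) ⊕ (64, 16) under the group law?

(74, 29)

(69, 35) + (64, 16). λ = (16 - 35)/(64 - 69) ≡ 64/78 mod 83. 78⁻¹ ≡ 33 (mod 83), so λ ≡ 37.
  x = λ² - 69 - 64 = 1369 - 133 ≡ 74; y = λ·(69 - 74) - 35 ≡ 29. → (74, 29)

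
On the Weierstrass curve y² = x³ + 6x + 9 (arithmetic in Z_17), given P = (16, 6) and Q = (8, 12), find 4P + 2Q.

(16, 6)

First 4P:
Double-and-add on 4 = (100)₂. Start with P = (16, 6) for the leading 1-bit.
double: tangent at (16, 6): λ = (3·16² + 6)/(2·6) ≡ 9/12. 12⁻¹ ≡ 10 (mod 17), so λ ≡ 9·10 ≡ 5.
  x = λ² - 16 - 16 = 25 - 32 ≡ 10; y = λ·(16 - 10) - 6 ≡ 7. → (10, 7)
double: tangent at (10, 7): λ = (3·10² + 6)/(2·7) ≡ 0/14. 14⁻¹ ≡ 11 (mod 17), so λ ≡ 0·11 ≡ 0.
  x = λ² - 10 - 10 = 0 - 20 ≡ 14; y = λ·(10 - 14) - 7 ≡ 10. → (14, 10)
4P = (14, 10).
Next 2Q:
Repeated addition: build up to 2Q.
2Q: tangent at (8, 12): λ = (3·8² + 6)/(2·12) ≡ 11/7. 7⁻¹ ≡ 5 (mod 17), so λ ≡ 11·5 ≡ 4.
  x = λ² - 8 - 8 = 16 - 16 ≡ 0; y = λ·(8 - 0) - 12 ≡ 3. → (0, 3)
2Q = (0, 3).
Finally 4P + 2Q:
(14, 10) + (0, 3). λ = (3 - 10)/(0 - 14) ≡ 10/3 mod 17. 3⁻¹ ≡ 6 (mod 17) since 3·6 = 18 ≡ 1, so λ ≡ 9.
  x = λ² - 14 - 0 = 81 - 14 ≡ 16; y = λ·(14 - 16) - 10 ≡ 6. → (16, 6)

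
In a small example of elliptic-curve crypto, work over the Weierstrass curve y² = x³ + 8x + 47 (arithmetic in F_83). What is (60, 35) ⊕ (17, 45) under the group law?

(32, 55)

(60, 35) + (17, 45). λ = (45 - 35)/(17 - 60) ≡ 10/40 mod 83. 40⁻¹ ≡ 27 (mod 83), so λ ≡ 21.
  x = λ² - 60 - 17 = 441 - 77 ≡ 32; y = λ·(60 - 32) - 35 ≡ 55. → (32, 55)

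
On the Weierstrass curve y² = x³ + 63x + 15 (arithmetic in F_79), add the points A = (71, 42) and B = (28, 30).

(24, 74)

(71, 42) + (28, 30). λ = (30 - 42)/(28 - 71) ≡ 67/36 mod 79. 36⁻¹ ≡ 11 (mod 79), so λ ≡ 26.
  x = λ² - 71 - 28 = 676 - 99 ≡ 24; y = λ·(71 - 24) - 42 ≡ 74. → (24, 74)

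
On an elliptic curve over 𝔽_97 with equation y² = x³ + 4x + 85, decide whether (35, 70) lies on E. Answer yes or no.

y² = 70² ≡ 50; x³ + 4x + 85 = 43100 ≡ 32 (mod 97). 50 ≠ 32.

no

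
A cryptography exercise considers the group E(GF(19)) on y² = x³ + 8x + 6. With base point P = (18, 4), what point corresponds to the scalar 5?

Double-and-add on 5 = (101)₂. Start with P = (18, 4) for the leading 1-bit.
double: tangent at (18, 4): λ = (3·18² + 8)/(2·4) ≡ 11/8. 8⁻¹ ≡ 12 (mod 19), so λ ≡ 11·12 ≡ 18.
  x = λ² - 18 - 18 = 324 - 36 ≡ 3; y = λ·(18 - 3) - 4 ≡ 0. → (3, 0)
double: (3, 0) + (3, 0): same x and y₁ ≡ -y₂, so the sum is ∞.
add P: ∞ + (18, 4) = (18, 4) (identity).

(18, 4)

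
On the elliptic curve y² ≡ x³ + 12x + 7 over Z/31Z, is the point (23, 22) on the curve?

y² = 22² ≡ 19; x³ + 12x + 7 = 12450 ≡ 19 (mod 31). 19 = 19.

yes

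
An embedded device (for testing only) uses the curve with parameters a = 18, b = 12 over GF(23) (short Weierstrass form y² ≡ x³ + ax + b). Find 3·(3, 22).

(22, 4)

Write G = (3, 22).
Repeated addition: build up to 3G.
2G: tangent at (3, 22): λ = (3·3² + 18)/(2·22) ≡ 22/21. 21⁻¹ ≡ 11 (mod 23), so λ ≡ 22·11 ≡ 12.
  x = λ² - 3 - 3 = 144 - 6 ≡ 0; y = λ·(3 - 0) - 22 ≡ 14. → (0, 14)
3G: (0, 14) + (3, 22). λ = (22 - 14)/(3 - 0) ≡ 8/3 mod 23. 3⁻¹ ≡ 8 (mod 23) since 3·8 = 24 ≡ 1, so λ ≡ 18.
  x = λ² - 0 - 3 = 324 - 3 ≡ 22; y = λ·(0 - 22) - 14 ≡ 4. → (22, 4)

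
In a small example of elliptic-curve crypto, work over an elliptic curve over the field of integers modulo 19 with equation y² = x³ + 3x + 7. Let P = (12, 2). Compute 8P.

(4, 8)

Double-and-add on 8 = (1000)₂. Start with P = (12, 2) for the leading 1-bit.
double: tangent at (12, 2): λ = (3·12² + 3)/(2·2) ≡ 17/4. 4⁻¹ ≡ 5 (mod 19), so λ ≡ 17·5 ≡ 9.
  x = λ² - 12 - 12 = 81 - 24 ≡ 0; y = λ·(12 - 0) - 2 ≡ 11. → (0, 11)
double: tangent at (0, 11): λ = (3·0² + 3)/(2·11) ≡ 3/3. 3⁻¹ ≡ 13 (mod 19), so λ ≡ 3·13 ≡ 1.
  x = λ² - 0 - 0 = 1 - 0 ≡ 1; y = λ·(0 - 1) - 11 ≡ 7. → (1, 7)
double: tangent at (1, 7): λ = (3·1² + 3)/(2·7) ≡ 6/14. 14⁻¹ ≡ 15 (mod 19) since 14·15 = 210 ≡ 1, so λ ≡ 6·15 ≡ 14.
  x = λ² - 1 - 1 = 196 - 2 ≡ 4; y = λ·(1 - 4) - 7 ≡ 8. → (4, 8)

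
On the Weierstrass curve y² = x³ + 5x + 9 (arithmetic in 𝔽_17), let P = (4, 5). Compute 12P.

(7, 8)

Double-and-add on 12 = (1100)₂. Start with P = (4, 5) for the leading 1-bit.
double: tangent at (4, 5): λ = (3·4² + 5)/(2·5) ≡ 2/10. 10⁻¹ ≡ 12 (mod 17), so λ ≡ 2·12 ≡ 7.
  x = λ² - 4 - 4 = 49 - 8 ≡ 7; y = λ·(4 - 7) - 5 ≡ 8. → (7, 8)
add P: (7, 8) + (4, 5). λ = (5 - 8)/(4 - 7) ≡ 14/14 mod 17. 14⁻¹ ≡ 11 (mod 17), so λ ≡ 1.
  x = λ² - 7 - 4 = 1 - 11 ≡ 7; y = λ·(7 - 7) - 8 ≡ 9. → (7, 9)
double: tangent at (7, 9): λ = (3·7² + 5)/(2·9) ≡ 16/1. 1⁻¹ ≡ 1 (mod 17), so λ ≡ 16·1 ≡ 16.
  x = λ² - 7 - 7 = 256 - 14 ≡ 4; y = λ·(7 - 4) - 9 ≡ 5. → (4, 5)
double: tangent at (4, 5): λ = (3·4² + 5)/(2·5) ≡ 2/10. 10⁻¹ ≡ 12 (mod 17), so λ ≡ 2·12 ≡ 7.
  x = λ² - 4 - 4 = 49 - 8 ≡ 7; y = λ·(4 - 7) - 5 ≡ 8. → (7, 8)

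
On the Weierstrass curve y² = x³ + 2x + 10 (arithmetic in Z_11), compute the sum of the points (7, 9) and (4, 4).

(4, 7)

(7, 9) + (4, 4). λ = (4 - 9)/(4 - 7) ≡ 6/8 mod 11. 8⁻¹ ≡ 7 (mod 11), so λ ≡ 9.
  x = λ² - 7 - 4 = 81 - 11 ≡ 4; y = λ·(7 - 4) - 9 ≡ 7. → (4, 7)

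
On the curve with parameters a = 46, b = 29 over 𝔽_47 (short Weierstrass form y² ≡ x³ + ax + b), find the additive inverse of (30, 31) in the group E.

(30, 16)

-(30, 31) = (30, -31 mod 47) = (30, 16).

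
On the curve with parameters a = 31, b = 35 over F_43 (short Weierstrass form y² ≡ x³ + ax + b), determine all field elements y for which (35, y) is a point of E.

x³ + 31x + 35 = 43995 ≡ 6 (mod 43).
Square roots of 6 mod 43: 7 and 36 (since 7² = 49 ≡ 6).

7, 36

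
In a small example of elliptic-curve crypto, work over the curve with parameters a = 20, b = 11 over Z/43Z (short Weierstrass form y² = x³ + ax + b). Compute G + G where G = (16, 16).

(8, 9)

tangent at (16, 16): λ = (3·16² + 20)/(2·16) ≡ 14/32. 32⁻¹ ≡ 39 (mod 43), so λ ≡ 14·39 ≡ 30.
  x = λ² - 16 - 16 = 900 - 32 ≡ 8; y = λ·(16 - 8) - 16 ≡ 9. → (8, 9)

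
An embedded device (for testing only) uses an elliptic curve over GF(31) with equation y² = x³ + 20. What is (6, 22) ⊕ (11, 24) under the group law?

(6, 22) + (11, 24). λ = (24 - 22)/(11 - 6) ≡ 2/5 mod 31. 5⁻¹ ≡ 25 (mod 31) since 5·25 = 125 ≡ 1, so λ ≡ 19.
  x = λ² - 6 - 11 = 361 - 17 ≡ 3; y = λ·(6 - 3) - 22 ≡ 4. → (3, 4)

(3, 4)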